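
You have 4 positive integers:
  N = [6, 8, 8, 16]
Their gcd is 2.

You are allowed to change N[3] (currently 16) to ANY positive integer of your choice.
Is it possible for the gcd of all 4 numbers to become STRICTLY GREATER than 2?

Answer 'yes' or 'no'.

Answer: no

Derivation:
Current gcd = 2
gcd of all OTHER numbers (without N[3]=16): gcd([6, 8, 8]) = 2
The new gcd after any change is gcd(2, new_value).
This can be at most 2.
Since 2 = old gcd 2, the gcd can only stay the same or decrease.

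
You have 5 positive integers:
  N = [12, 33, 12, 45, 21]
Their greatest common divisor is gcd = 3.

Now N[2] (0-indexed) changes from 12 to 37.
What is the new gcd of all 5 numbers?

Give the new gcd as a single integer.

Answer: 1

Derivation:
Numbers: [12, 33, 12, 45, 21], gcd = 3
Change: index 2, 12 -> 37
gcd of the OTHER numbers (without index 2): gcd([12, 33, 45, 21]) = 3
New gcd = gcd(g_others, new_val) = gcd(3, 37) = 1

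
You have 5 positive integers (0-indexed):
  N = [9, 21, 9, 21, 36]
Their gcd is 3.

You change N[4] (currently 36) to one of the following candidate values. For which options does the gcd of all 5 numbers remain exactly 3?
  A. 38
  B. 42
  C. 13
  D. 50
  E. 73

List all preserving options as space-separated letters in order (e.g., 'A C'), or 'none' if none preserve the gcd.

Answer: B

Derivation:
Old gcd = 3; gcd of others (without N[4]) = 3
New gcd for candidate v: gcd(3, v). Preserves old gcd iff gcd(3, v) = 3.
  Option A: v=38, gcd(3,38)=1 -> changes
  Option B: v=42, gcd(3,42)=3 -> preserves
  Option C: v=13, gcd(3,13)=1 -> changes
  Option D: v=50, gcd(3,50)=1 -> changes
  Option E: v=73, gcd(3,73)=1 -> changes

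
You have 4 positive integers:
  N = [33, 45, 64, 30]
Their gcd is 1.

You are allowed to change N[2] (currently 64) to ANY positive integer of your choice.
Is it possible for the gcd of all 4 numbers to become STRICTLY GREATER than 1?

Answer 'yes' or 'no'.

Answer: yes

Derivation:
Current gcd = 1
gcd of all OTHER numbers (without N[2]=64): gcd([33, 45, 30]) = 3
The new gcd after any change is gcd(3, new_value).
This can be at most 3.
Since 3 > old gcd 1, the gcd CAN increase (e.g., set N[2] = 3).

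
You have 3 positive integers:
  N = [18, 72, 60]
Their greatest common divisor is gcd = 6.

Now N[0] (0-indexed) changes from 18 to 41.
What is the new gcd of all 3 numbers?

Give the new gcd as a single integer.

Numbers: [18, 72, 60], gcd = 6
Change: index 0, 18 -> 41
gcd of the OTHER numbers (without index 0): gcd([72, 60]) = 12
New gcd = gcd(g_others, new_val) = gcd(12, 41) = 1

Answer: 1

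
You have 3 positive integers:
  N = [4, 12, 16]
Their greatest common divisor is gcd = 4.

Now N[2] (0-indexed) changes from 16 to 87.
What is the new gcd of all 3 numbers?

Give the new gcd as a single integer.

Answer: 1

Derivation:
Numbers: [4, 12, 16], gcd = 4
Change: index 2, 16 -> 87
gcd of the OTHER numbers (without index 2): gcd([4, 12]) = 4
New gcd = gcd(g_others, new_val) = gcd(4, 87) = 1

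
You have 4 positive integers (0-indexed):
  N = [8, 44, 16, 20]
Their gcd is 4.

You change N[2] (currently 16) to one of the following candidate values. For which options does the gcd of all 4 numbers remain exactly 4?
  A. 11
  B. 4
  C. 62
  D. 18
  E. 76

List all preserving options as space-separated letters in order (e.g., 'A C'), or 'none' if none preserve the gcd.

Old gcd = 4; gcd of others (without N[2]) = 4
New gcd for candidate v: gcd(4, v). Preserves old gcd iff gcd(4, v) = 4.
  Option A: v=11, gcd(4,11)=1 -> changes
  Option B: v=4, gcd(4,4)=4 -> preserves
  Option C: v=62, gcd(4,62)=2 -> changes
  Option D: v=18, gcd(4,18)=2 -> changes
  Option E: v=76, gcd(4,76)=4 -> preserves

Answer: B E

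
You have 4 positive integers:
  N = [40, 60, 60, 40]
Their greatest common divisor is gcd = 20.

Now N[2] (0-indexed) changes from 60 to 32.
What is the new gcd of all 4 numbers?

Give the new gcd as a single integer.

Answer: 4

Derivation:
Numbers: [40, 60, 60, 40], gcd = 20
Change: index 2, 60 -> 32
gcd of the OTHER numbers (without index 2): gcd([40, 60, 40]) = 20
New gcd = gcd(g_others, new_val) = gcd(20, 32) = 4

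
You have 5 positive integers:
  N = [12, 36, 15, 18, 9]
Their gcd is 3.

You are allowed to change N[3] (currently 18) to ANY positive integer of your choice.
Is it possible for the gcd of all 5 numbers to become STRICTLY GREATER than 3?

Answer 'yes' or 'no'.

Answer: no

Derivation:
Current gcd = 3
gcd of all OTHER numbers (without N[3]=18): gcd([12, 36, 15, 9]) = 3
The new gcd after any change is gcd(3, new_value).
This can be at most 3.
Since 3 = old gcd 3, the gcd can only stay the same or decrease.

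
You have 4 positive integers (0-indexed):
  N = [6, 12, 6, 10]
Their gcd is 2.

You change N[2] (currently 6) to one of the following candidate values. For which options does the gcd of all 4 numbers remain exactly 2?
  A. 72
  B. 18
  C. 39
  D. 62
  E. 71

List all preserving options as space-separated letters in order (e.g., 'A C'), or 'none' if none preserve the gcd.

Old gcd = 2; gcd of others (without N[2]) = 2
New gcd for candidate v: gcd(2, v). Preserves old gcd iff gcd(2, v) = 2.
  Option A: v=72, gcd(2,72)=2 -> preserves
  Option B: v=18, gcd(2,18)=2 -> preserves
  Option C: v=39, gcd(2,39)=1 -> changes
  Option D: v=62, gcd(2,62)=2 -> preserves
  Option E: v=71, gcd(2,71)=1 -> changes

Answer: A B D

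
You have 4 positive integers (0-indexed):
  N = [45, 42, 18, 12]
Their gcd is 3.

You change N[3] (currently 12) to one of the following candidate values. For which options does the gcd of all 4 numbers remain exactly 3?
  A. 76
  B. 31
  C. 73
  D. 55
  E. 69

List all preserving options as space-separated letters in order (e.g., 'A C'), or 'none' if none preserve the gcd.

Old gcd = 3; gcd of others (without N[3]) = 3
New gcd for candidate v: gcd(3, v). Preserves old gcd iff gcd(3, v) = 3.
  Option A: v=76, gcd(3,76)=1 -> changes
  Option B: v=31, gcd(3,31)=1 -> changes
  Option C: v=73, gcd(3,73)=1 -> changes
  Option D: v=55, gcd(3,55)=1 -> changes
  Option E: v=69, gcd(3,69)=3 -> preserves

Answer: E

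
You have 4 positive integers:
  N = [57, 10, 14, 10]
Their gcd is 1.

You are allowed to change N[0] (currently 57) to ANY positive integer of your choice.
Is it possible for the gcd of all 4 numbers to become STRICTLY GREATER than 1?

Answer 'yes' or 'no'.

Answer: yes

Derivation:
Current gcd = 1
gcd of all OTHER numbers (without N[0]=57): gcd([10, 14, 10]) = 2
The new gcd after any change is gcd(2, new_value).
This can be at most 2.
Since 2 > old gcd 1, the gcd CAN increase (e.g., set N[0] = 2).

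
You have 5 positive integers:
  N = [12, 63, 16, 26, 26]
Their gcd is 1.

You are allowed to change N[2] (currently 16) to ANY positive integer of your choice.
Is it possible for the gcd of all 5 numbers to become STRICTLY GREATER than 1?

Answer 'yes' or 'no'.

Current gcd = 1
gcd of all OTHER numbers (without N[2]=16): gcd([12, 63, 26, 26]) = 1
The new gcd after any change is gcd(1, new_value).
This can be at most 1.
Since 1 = old gcd 1, the gcd can only stay the same or decrease.

Answer: no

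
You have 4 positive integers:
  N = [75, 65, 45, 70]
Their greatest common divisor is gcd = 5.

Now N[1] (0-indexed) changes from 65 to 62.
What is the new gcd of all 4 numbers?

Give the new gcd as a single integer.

Numbers: [75, 65, 45, 70], gcd = 5
Change: index 1, 65 -> 62
gcd of the OTHER numbers (without index 1): gcd([75, 45, 70]) = 5
New gcd = gcd(g_others, new_val) = gcd(5, 62) = 1

Answer: 1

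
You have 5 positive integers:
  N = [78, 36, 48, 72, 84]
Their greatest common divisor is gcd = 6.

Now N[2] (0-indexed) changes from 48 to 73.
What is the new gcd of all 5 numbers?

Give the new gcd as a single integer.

Answer: 1

Derivation:
Numbers: [78, 36, 48, 72, 84], gcd = 6
Change: index 2, 48 -> 73
gcd of the OTHER numbers (without index 2): gcd([78, 36, 72, 84]) = 6
New gcd = gcd(g_others, new_val) = gcd(6, 73) = 1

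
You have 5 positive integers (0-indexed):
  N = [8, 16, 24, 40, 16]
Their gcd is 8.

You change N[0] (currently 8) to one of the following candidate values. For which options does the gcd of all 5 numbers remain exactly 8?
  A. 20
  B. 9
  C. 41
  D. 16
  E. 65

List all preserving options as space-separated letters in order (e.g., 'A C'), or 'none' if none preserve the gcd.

Answer: D

Derivation:
Old gcd = 8; gcd of others (without N[0]) = 8
New gcd for candidate v: gcd(8, v). Preserves old gcd iff gcd(8, v) = 8.
  Option A: v=20, gcd(8,20)=4 -> changes
  Option B: v=9, gcd(8,9)=1 -> changes
  Option C: v=41, gcd(8,41)=1 -> changes
  Option D: v=16, gcd(8,16)=8 -> preserves
  Option E: v=65, gcd(8,65)=1 -> changes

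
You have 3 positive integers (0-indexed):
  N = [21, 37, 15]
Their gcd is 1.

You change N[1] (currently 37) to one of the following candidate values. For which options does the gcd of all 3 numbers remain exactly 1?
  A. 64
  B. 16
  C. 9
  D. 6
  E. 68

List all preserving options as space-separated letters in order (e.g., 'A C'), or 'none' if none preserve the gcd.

Old gcd = 1; gcd of others (without N[1]) = 3
New gcd for candidate v: gcd(3, v). Preserves old gcd iff gcd(3, v) = 1.
  Option A: v=64, gcd(3,64)=1 -> preserves
  Option B: v=16, gcd(3,16)=1 -> preserves
  Option C: v=9, gcd(3,9)=3 -> changes
  Option D: v=6, gcd(3,6)=3 -> changes
  Option E: v=68, gcd(3,68)=1 -> preserves

Answer: A B E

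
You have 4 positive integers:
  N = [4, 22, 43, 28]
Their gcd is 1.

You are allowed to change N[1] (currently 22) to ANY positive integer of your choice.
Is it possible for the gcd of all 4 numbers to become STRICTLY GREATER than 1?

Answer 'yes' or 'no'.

Answer: no

Derivation:
Current gcd = 1
gcd of all OTHER numbers (without N[1]=22): gcd([4, 43, 28]) = 1
The new gcd after any change is gcd(1, new_value).
This can be at most 1.
Since 1 = old gcd 1, the gcd can only stay the same or decrease.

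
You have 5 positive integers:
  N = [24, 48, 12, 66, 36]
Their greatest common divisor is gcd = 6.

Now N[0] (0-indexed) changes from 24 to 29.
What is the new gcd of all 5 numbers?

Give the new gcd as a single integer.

Numbers: [24, 48, 12, 66, 36], gcd = 6
Change: index 0, 24 -> 29
gcd of the OTHER numbers (without index 0): gcd([48, 12, 66, 36]) = 6
New gcd = gcd(g_others, new_val) = gcd(6, 29) = 1

Answer: 1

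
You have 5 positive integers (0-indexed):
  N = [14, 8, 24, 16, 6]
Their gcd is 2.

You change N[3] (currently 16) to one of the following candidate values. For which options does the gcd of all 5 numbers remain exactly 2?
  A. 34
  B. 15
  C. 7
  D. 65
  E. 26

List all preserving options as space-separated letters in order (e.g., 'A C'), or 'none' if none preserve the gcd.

Old gcd = 2; gcd of others (without N[3]) = 2
New gcd for candidate v: gcd(2, v). Preserves old gcd iff gcd(2, v) = 2.
  Option A: v=34, gcd(2,34)=2 -> preserves
  Option B: v=15, gcd(2,15)=1 -> changes
  Option C: v=7, gcd(2,7)=1 -> changes
  Option D: v=65, gcd(2,65)=1 -> changes
  Option E: v=26, gcd(2,26)=2 -> preserves

Answer: A E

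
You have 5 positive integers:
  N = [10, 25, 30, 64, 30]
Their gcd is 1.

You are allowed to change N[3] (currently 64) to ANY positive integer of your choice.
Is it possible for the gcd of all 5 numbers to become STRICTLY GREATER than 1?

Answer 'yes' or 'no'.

Current gcd = 1
gcd of all OTHER numbers (without N[3]=64): gcd([10, 25, 30, 30]) = 5
The new gcd after any change is gcd(5, new_value).
This can be at most 5.
Since 5 > old gcd 1, the gcd CAN increase (e.g., set N[3] = 5).

Answer: yes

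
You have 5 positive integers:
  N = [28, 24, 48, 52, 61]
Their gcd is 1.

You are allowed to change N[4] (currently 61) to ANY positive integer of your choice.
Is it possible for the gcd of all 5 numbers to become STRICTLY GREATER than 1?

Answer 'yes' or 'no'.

Answer: yes

Derivation:
Current gcd = 1
gcd of all OTHER numbers (without N[4]=61): gcd([28, 24, 48, 52]) = 4
The new gcd after any change is gcd(4, new_value).
This can be at most 4.
Since 4 > old gcd 1, the gcd CAN increase (e.g., set N[4] = 4).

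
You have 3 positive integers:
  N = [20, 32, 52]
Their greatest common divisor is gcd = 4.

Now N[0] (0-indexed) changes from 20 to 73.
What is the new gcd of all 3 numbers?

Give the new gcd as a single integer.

Numbers: [20, 32, 52], gcd = 4
Change: index 0, 20 -> 73
gcd of the OTHER numbers (without index 0): gcd([32, 52]) = 4
New gcd = gcd(g_others, new_val) = gcd(4, 73) = 1

Answer: 1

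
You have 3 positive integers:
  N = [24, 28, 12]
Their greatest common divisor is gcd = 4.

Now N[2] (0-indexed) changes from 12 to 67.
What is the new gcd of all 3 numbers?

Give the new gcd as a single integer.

Numbers: [24, 28, 12], gcd = 4
Change: index 2, 12 -> 67
gcd of the OTHER numbers (without index 2): gcd([24, 28]) = 4
New gcd = gcd(g_others, new_val) = gcd(4, 67) = 1

Answer: 1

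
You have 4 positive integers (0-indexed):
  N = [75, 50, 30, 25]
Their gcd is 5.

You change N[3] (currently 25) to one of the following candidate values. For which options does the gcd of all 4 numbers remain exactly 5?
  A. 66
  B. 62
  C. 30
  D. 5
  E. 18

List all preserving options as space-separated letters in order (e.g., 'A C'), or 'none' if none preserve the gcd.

Old gcd = 5; gcd of others (without N[3]) = 5
New gcd for candidate v: gcd(5, v). Preserves old gcd iff gcd(5, v) = 5.
  Option A: v=66, gcd(5,66)=1 -> changes
  Option B: v=62, gcd(5,62)=1 -> changes
  Option C: v=30, gcd(5,30)=5 -> preserves
  Option D: v=5, gcd(5,5)=5 -> preserves
  Option E: v=18, gcd(5,18)=1 -> changes

Answer: C D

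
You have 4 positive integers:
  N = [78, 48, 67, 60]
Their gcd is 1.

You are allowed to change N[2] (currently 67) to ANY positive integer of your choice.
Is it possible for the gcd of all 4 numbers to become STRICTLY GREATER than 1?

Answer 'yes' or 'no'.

Current gcd = 1
gcd of all OTHER numbers (without N[2]=67): gcd([78, 48, 60]) = 6
The new gcd after any change is gcd(6, new_value).
This can be at most 6.
Since 6 > old gcd 1, the gcd CAN increase (e.g., set N[2] = 6).

Answer: yes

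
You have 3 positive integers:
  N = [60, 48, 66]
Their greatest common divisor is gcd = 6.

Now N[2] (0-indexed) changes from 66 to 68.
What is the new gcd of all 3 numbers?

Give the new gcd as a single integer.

Answer: 4

Derivation:
Numbers: [60, 48, 66], gcd = 6
Change: index 2, 66 -> 68
gcd of the OTHER numbers (without index 2): gcd([60, 48]) = 12
New gcd = gcd(g_others, new_val) = gcd(12, 68) = 4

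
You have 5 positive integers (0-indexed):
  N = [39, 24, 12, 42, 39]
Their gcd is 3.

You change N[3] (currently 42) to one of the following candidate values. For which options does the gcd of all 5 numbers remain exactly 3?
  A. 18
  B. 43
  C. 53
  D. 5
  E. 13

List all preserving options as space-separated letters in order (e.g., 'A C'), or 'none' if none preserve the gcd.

Old gcd = 3; gcd of others (without N[3]) = 3
New gcd for candidate v: gcd(3, v). Preserves old gcd iff gcd(3, v) = 3.
  Option A: v=18, gcd(3,18)=3 -> preserves
  Option B: v=43, gcd(3,43)=1 -> changes
  Option C: v=53, gcd(3,53)=1 -> changes
  Option D: v=5, gcd(3,5)=1 -> changes
  Option E: v=13, gcd(3,13)=1 -> changes

Answer: A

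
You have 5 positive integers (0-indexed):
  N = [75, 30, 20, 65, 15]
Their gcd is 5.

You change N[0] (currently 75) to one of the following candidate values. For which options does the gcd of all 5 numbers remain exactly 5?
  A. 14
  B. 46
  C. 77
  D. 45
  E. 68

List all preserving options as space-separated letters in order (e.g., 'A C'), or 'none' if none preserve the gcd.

Answer: D

Derivation:
Old gcd = 5; gcd of others (without N[0]) = 5
New gcd for candidate v: gcd(5, v). Preserves old gcd iff gcd(5, v) = 5.
  Option A: v=14, gcd(5,14)=1 -> changes
  Option B: v=46, gcd(5,46)=1 -> changes
  Option C: v=77, gcd(5,77)=1 -> changes
  Option D: v=45, gcd(5,45)=5 -> preserves
  Option E: v=68, gcd(5,68)=1 -> changes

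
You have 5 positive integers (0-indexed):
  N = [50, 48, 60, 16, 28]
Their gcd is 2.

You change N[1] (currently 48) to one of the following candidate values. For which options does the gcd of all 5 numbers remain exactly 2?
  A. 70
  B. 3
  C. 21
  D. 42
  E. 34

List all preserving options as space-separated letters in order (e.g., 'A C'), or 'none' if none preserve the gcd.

Answer: A D E

Derivation:
Old gcd = 2; gcd of others (without N[1]) = 2
New gcd for candidate v: gcd(2, v). Preserves old gcd iff gcd(2, v) = 2.
  Option A: v=70, gcd(2,70)=2 -> preserves
  Option B: v=3, gcd(2,3)=1 -> changes
  Option C: v=21, gcd(2,21)=1 -> changes
  Option D: v=42, gcd(2,42)=2 -> preserves
  Option E: v=34, gcd(2,34)=2 -> preserves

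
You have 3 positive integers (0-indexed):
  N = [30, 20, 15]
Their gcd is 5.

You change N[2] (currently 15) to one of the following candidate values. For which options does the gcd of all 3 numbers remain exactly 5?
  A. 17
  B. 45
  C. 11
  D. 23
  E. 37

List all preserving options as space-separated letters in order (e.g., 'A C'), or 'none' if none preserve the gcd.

Answer: B

Derivation:
Old gcd = 5; gcd of others (without N[2]) = 10
New gcd for candidate v: gcd(10, v). Preserves old gcd iff gcd(10, v) = 5.
  Option A: v=17, gcd(10,17)=1 -> changes
  Option B: v=45, gcd(10,45)=5 -> preserves
  Option C: v=11, gcd(10,11)=1 -> changes
  Option D: v=23, gcd(10,23)=1 -> changes
  Option E: v=37, gcd(10,37)=1 -> changes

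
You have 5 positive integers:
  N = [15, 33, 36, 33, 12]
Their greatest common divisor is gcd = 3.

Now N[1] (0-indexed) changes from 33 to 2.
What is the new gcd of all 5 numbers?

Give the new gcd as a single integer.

Numbers: [15, 33, 36, 33, 12], gcd = 3
Change: index 1, 33 -> 2
gcd of the OTHER numbers (without index 1): gcd([15, 36, 33, 12]) = 3
New gcd = gcd(g_others, new_val) = gcd(3, 2) = 1

Answer: 1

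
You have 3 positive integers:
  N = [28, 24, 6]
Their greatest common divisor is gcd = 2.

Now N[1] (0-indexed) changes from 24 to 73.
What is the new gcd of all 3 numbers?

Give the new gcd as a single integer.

Numbers: [28, 24, 6], gcd = 2
Change: index 1, 24 -> 73
gcd of the OTHER numbers (without index 1): gcd([28, 6]) = 2
New gcd = gcd(g_others, new_val) = gcd(2, 73) = 1

Answer: 1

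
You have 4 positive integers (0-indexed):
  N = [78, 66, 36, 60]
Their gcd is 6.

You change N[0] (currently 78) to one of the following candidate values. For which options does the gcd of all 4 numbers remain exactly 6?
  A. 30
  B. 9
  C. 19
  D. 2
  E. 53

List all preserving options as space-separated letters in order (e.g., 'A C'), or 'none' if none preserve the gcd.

Answer: A

Derivation:
Old gcd = 6; gcd of others (without N[0]) = 6
New gcd for candidate v: gcd(6, v). Preserves old gcd iff gcd(6, v) = 6.
  Option A: v=30, gcd(6,30)=6 -> preserves
  Option B: v=9, gcd(6,9)=3 -> changes
  Option C: v=19, gcd(6,19)=1 -> changes
  Option D: v=2, gcd(6,2)=2 -> changes
  Option E: v=53, gcd(6,53)=1 -> changes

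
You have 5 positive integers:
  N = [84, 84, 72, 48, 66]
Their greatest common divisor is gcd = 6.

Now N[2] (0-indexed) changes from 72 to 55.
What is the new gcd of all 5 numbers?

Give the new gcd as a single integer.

Answer: 1

Derivation:
Numbers: [84, 84, 72, 48, 66], gcd = 6
Change: index 2, 72 -> 55
gcd of the OTHER numbers (without index 2): gcd([84, 84, 48, 66]) = 6
New gcd = gcd(g_others, new_val) = gcd(6, 55) = 1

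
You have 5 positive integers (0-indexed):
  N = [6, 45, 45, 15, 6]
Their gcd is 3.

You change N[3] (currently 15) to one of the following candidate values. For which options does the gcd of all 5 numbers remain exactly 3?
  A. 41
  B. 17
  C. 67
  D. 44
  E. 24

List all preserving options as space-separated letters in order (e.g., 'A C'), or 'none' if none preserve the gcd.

Old gcd = 3; gcd of others (without N[3]) = 3
New gcd for candidate v: gcd(3, v). Preserves old gcd iff gcd(3, v) = 3.
  Option A: v=41, gcd(3,41)=1 -> changes
  Option B: v=17, gcd(3,17)=1 -> changes
  Option C: v=67, gcd(3,67)=1 -> changes
  Option D: v=44, gcd(3,44)=1 -> changes
  Option E: v=24, gcd(3,24)=3 -> preserves

Answer: E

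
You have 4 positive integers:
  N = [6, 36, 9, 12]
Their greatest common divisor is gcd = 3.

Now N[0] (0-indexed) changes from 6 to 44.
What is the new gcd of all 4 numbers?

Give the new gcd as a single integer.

Answer: 1

Derivation:
Numbers: [6, 36, 9, 12], gcd = 3
Change: index 0, 6 -> 44
gcd of the OTHER numbers (without index 0): gcd([36, 9, 12]) = 3
New gcd = gcd(g_others, new_val) = gcd(3, 44) = 1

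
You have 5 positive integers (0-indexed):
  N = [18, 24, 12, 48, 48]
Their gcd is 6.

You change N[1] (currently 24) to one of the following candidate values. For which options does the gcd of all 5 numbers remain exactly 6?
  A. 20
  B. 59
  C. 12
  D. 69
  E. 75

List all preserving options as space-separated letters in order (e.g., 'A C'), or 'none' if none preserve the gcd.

Old gcd = 6; gcd of others (without N[1]) = 6
New gcd for candidate v: gcd(6, v). Preserves old gcd iff gcd(6, v) = 6.
  Option A: v=20, gcd(6,20)=2 -> changes
  Option B: v=59, gcd(6,59)=1 -> changes
  Option C: v=12, gcd(6,12)=6 -> preserves
  Option D: v=69, gcd(6,69)=3 -> changes
  Option E: v=75, gcd(6,75)=3 -> changes

Answer: C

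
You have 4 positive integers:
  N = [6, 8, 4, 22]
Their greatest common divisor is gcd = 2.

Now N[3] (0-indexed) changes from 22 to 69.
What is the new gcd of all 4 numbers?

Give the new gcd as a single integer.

Answer: 1

Derivation:
Numbers: [6, 8, 4, 22], gcd = 2
Change: index 3, 22 -> 69
gcd of the OTHER numbers (without index 3): gcd([6, 8, 4]) = 2
New gcd = gcd(g_others, new_val) = gcd(2, 69) = 1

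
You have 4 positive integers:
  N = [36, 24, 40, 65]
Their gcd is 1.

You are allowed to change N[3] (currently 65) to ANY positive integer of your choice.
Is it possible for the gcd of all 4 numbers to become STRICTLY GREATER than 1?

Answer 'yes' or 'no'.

Current gcd = 1
gcd of all OTHER numbers (without N[3]=65): gcd([36, 24, 40]) = 4
The new gcd after any change is gcd(4, new_value).
This can be at most 4.
Since 4 > old gcd 1, the gcd CAN increase (e.g., set N[3] = 4).

Answer: yes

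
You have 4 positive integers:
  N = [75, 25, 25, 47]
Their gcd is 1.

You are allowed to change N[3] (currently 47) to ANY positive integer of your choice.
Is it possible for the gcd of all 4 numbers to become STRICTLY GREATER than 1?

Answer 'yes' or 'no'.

Answer: yes

Derivation:
Current gcd = 1
gcd of all OTHER numbers (without N[3]=47): gcd([75, 25, 25]) = 25
The new gcd after any change is gcd(25, new_value).
This can be at most 25.
Since 25 > old gcd 1, the gcd CAN increase (e.g., set N[3] = 25).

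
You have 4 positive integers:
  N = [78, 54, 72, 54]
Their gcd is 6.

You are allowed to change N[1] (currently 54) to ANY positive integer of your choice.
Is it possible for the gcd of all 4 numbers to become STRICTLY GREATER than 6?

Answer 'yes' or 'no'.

Current gcd = 6
gcd of all OTHER numbers (without N[1]=54): gcd([78, 72, 54]) = 6
The new gcd after any change is gcd(6, new_value).
This can be at most 6.
Since 6 = old gcd 6, the gcd can only stay the same or decrease.

Answer: no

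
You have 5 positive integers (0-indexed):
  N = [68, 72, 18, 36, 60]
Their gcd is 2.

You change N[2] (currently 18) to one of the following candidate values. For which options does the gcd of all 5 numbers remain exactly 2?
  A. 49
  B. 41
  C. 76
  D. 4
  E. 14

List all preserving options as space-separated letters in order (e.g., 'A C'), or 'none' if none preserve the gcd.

Answer: E

Derivation:
Old gcd = 2; gcd of others (without N[2]) = 4
New gcd for candidate v: gcd(4, v). Preserves old gcd iff gcd(4, v) = 2.
  Option A: v=49, gcd(4,49)=1 -> changes
  Option B: v=41, gcd(4,41)=1 -> changes
  Option C: v=76, gcd(4,76)=4 -> changes
  Option D: v=4, gcd(4,4)=4 -> changes
  Option E: v=14, gcd(4,14)=2 -> preserves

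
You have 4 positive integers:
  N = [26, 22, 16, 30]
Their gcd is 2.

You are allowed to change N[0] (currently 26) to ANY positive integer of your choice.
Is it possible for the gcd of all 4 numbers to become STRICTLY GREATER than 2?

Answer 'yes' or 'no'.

Answer: no

Derivation:
Current gcd = 2
gcd of all OTHER numbers (without N[0]=26): gcd([22, 16, 30]) = 2
The new gcd after any change is gcd(2, new_value).
This can be at most 2.
Since 2 = old gcd 2, the gcd can only stay the same or decrease.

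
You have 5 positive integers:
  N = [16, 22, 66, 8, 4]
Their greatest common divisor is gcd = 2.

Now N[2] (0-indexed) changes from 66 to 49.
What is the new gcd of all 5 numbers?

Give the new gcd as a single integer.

Answer: 1

Derivation:
Numbers: [16, 22, 66, 8, 4], gcd = 2
Change: index 2, 66 -> 49
gcd of the OTHER numbers (without index 2): gcd([16, 22, 8, 4]) = 2
New gcd = gcd(g_others, new_val) = gcd(2, 49) = 1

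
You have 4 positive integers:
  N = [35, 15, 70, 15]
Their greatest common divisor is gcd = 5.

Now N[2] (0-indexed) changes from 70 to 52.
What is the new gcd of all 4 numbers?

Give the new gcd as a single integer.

Answer: 1

Derivation:
Numbers: [35, 15, 70, 15], gcd = 5
Change: index 2, 70 -> 52
gcd of the OTHER numbers (without index 2): gcd([35, 15, 15]) = 5
New gcd = gcd(g_others, new_val) = gcd(5, 52) = 1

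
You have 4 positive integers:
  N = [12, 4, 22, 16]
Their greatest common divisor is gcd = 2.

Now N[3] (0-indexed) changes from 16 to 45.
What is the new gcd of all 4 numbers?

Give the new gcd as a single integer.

Numbers: [12, 4, 22, 16], gcd = 2
Change: index 3, 16 -> 45
gcd of the OTHER numbers (without index 3): gcd([12, 4, 22]) = 2
New gcd = gcd(g_others, new_val) = gcd(2, 45) = 1

Answer: 1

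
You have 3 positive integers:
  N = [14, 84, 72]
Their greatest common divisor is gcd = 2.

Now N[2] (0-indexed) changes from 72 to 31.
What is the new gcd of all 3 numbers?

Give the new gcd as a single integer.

Answer: 1

Derivation:
Numbers: [14, 84, 72], gcd = 2
Change: index 2, 72 -> 31
gcd of the OTHER numbers (without index 2): gcd([14, 84]) = 14
New gcd = gcd(g_others, new_val) = gcd(14, 31) = 1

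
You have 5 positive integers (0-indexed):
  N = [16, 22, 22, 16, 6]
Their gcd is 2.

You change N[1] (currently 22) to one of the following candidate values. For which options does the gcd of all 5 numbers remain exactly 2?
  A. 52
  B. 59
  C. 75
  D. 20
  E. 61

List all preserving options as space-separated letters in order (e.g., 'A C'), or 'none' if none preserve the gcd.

Answer: A D

Derivation:
Old gcd = 2; gcd of others (without N[1]) = 2
New gcd for candidate v: gcd(2, v). Preserves old gcd iff gcd(2, v) = 2.
  Option A: v=52, gcd(2,52)=2 -> preserves
  Option B: v=59, gcd(2,59)=1 -> changes
  Option C: v=75, gcd(2,75)=1 -> changes
  Option D: v=20, gcd(2,20)=2 -> preserves
  Option E: v=61, gcd(2,61)=1 -> changes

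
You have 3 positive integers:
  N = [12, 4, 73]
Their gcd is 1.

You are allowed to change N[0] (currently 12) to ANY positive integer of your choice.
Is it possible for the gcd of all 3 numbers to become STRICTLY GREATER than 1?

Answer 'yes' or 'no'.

Answer: no

Derivation:
Current gcd = 1
gcd of all OTHER numbers (without N[0]=12): gcd([4, 73]) = 1
The new gcd after any change is gcd(1, new_value).
This can be at most 1.
Since 1 = old gcd 1, the gcd can only stay the same or decrease.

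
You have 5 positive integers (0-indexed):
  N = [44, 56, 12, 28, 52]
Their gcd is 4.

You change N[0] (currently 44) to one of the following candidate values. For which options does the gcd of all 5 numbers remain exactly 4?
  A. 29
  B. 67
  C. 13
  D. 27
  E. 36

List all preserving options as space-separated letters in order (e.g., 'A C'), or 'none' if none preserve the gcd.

Old gcd = 4; gcd of others (without N[0]) = 4
New gcd for candidate v: gcd(4, v). Preserves old gcd iff gcd(4, v) = 4.
  Option A: v=29, gcd(4,29)=1 -> changes
  Option B: v=67, gcd(4,67)=1 -> changes
  Option C: v=13, gcd(4,13)=1 -> changes
  Option D: v=27, gcd(4,27)=1 -> changes
  Option E: v=36, gcd(4,36)=4 -> preserves

Answer: E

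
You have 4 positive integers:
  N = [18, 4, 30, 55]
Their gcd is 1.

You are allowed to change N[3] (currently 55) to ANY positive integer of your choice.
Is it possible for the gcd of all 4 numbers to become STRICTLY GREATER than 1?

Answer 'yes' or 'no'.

Answer: yes

Derivation:
Current gcd = 1
gcd of all OTHER numbers (without N[3]=55): gcd([18, 4, 30]) = 2
The new gcd after any change is gcd(2, new_value).
This can be at most 2.
Since 2 > old gcd 1, the gcd CAN increase (e.g., set N[3] = 2).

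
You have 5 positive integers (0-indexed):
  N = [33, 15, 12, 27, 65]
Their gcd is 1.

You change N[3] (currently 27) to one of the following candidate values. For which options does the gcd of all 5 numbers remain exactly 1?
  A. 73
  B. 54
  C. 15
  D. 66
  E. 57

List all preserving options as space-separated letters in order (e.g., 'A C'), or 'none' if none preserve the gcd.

Old gcd = 1; gcd of others (without N[3]) = 1
New gcd for candidate v: gcd(1, v). Preserves old gcd iff gcd(1, v) = 1.
  Option A: v=73, gcd(1,73)=1 -> preserves
  Option B: v=54, gcd(1,54)=1 -> preserves
  Option C: v=15, gcd(1,15)=1 -> preserves
  Option D: v=66, gcd(1,66)=1 -> preserves
  Option E: v=57, gcd(1,57)=1 -> preserves

Answer: A B C D E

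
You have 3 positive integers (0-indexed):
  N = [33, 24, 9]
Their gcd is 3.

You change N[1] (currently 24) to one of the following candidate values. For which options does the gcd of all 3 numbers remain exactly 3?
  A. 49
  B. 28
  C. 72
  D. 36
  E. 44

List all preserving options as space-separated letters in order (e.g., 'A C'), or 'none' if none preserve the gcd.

Answer: C D

Derivation:
Old gcd = 3; gcd of others (without N[1]) = 3
New gcd for candidate v: gcd(3, v). Preserves old gcd iff gcd(3, v) = 3.
  Option A: v=49, gcd(3,49)=1 -> changes
  Option B: v=28, gcd(3,28)=1 -> changes
  Option C: v=72, gcd(3,72)=3 -> preserves
  Option D: v=36, gcd(3,36)=3 -> preserves
  Option E: v=44, gcd(3,44)=1 -> changes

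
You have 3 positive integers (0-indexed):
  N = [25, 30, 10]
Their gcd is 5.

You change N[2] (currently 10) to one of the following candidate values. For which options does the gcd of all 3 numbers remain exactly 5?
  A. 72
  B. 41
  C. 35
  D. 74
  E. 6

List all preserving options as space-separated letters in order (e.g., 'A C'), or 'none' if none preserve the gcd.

Old gcd = 5; gcd of others (without N[2]) = 5
New gcd for candidate v: gcd(5, v). Preserves old gcd iff gcd(5, v) = 5.
  Option A: v=72, gcd(5,72)=1 -> changes
  Option B: v=41, gcd(5,41)=1 -> changes
  Option C: v=35, gcd(5,35)=5 -> preserves
  Option D: v=74, gcd(5,74)=1 -> changes
  Option E: v=6, gcd(5,6)=1 -> changes

Answer: C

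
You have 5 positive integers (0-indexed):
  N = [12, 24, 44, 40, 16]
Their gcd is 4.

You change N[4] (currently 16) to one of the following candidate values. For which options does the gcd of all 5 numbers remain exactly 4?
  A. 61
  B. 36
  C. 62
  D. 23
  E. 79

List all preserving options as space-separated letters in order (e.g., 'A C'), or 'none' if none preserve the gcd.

Old gcd = 4; gcd of others (without N[4]) = 4
New gcd for candidate v: gcd(4, v). Preserves old gcd iff gcd(4, v) = 4.
  Option A: v=61, gcd(4,61)=1 -> changes
  Option B: v=36, gcd(4,36)=4 -> preserves
  Option C: v=62, gcd(4,62)=2 -> changes
  Option D: v=23, gcd(4,23)=1 -> changes
  Option E: v=79, gcd(4,79)=1 -> changes

Answer: B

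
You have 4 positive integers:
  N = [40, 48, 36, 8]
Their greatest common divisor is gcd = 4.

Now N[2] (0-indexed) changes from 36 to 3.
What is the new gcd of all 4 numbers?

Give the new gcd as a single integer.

Answer: 1

Derivation:
Numbers: [40, 48, 36, 8], gcd = 4
Change: index 2, 36 -> 3
gcd of the OTHER numbers (without index 2): gcd([40, 48, 8]) = 8
New gcd = gcd(g_others, new_val) = gcd(8, 3) = 1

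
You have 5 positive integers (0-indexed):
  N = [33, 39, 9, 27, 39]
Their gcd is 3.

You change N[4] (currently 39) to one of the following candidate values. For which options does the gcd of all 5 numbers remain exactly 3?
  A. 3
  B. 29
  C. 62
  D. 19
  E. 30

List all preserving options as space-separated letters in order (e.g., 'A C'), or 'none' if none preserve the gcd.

Old gcd = 3; gcd of others (without N[4]) = 3
New gcd for candidate v: gcd(3, v). Preserves old gcd iff gcd(3, v) = 3.
  Option A: v=3, gcd(3,3)=3 -> preserves
  Option B: v=29, gcd(3,29)=1 -> changes
  Option C: v=62, gcd(3,62)=1 -> changes
  Option D: v=19, gcd(3,19)=1 -> changes
  Option E: v=30, gcd(3,30)=3 -> preserves

Answer: A E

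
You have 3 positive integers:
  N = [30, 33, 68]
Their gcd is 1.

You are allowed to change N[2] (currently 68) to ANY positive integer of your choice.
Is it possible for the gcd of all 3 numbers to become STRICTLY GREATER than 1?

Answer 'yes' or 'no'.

Answer: yes

Derivation:
Current gcd = 1
gcd of all OTHER numbers (without N[2]=68): gcd([30, 33]) = 3
The new gcd after any change is gcd(3, new_value).
This can be at most 3.
Since 3 > old gcd 1, the gcd CAN increase (e.g., set N[2] = 3).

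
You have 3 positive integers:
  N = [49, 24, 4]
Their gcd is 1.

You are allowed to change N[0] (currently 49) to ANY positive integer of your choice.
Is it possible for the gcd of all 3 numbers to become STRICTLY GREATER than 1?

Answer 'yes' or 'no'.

Current gcd = 1
gcd of all OTHER numbers (without N[0]=49): gcd([24, 4]) = 4
The new gcd after any change is gcd(4, new_value).
This can be at most 4.
Since 4 > old gcd 1, the gcd CAN increase (e.g., set N[0] = 4).

Answer: yes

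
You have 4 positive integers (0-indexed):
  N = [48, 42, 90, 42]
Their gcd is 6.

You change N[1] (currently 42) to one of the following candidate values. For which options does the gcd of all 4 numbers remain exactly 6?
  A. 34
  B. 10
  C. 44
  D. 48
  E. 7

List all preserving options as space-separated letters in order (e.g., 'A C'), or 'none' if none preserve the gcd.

Answer: D

Derivation:
Old gcd = 6; gcd of others (without N[1]) = 6
New gcd for candidate v: gcd(6, v). Preserves old gcd iff gcd(6, v) = 6.
  Option A: v=34, gcd(6,34)=2 -> changes
  Option B: v=10, gcd(6,10)=2 -> changes
  Option C: v=44, gcd(6,44)=2 -> changes
  Option D: v=48, gcd(6,48)=6 -> preserves
  Option E: v=7, gcd(6,7)=1 -> changes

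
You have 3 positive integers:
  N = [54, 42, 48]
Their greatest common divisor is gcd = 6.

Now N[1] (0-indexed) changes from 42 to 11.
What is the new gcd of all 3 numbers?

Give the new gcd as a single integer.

Numbers: [54, 42, 48], gcd = 6
Change: index 1, 42 -> 11
gcd of the OTHER numbers (without index 1): gcd([54, 48]) = 6
New gcd = gcd(g_others, new_val) = gcd(6, 11) = 1

Answer: 1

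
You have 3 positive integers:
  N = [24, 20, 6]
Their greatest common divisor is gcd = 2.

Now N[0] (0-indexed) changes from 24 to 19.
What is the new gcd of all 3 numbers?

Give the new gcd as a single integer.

Numbers: [24, 20, 6], gcd = 2
Change: index 0, 24 -> 19
gcd of the OTHER numbers (without index 0): gcd([20, 6]) = 2
New gcd = gcd(g_others, new_val) = gcd(2, 19) = 1

Answer: 1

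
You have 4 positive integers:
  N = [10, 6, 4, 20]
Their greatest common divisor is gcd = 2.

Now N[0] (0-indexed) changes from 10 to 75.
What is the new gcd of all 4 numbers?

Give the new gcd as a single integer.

Numbers: [10, 6, 4, 20], gcd = 2
Change: index 0, 10 -> 75
gcd of the OTHER numbers (without index 0): gcd([6, 4, 20]) = 2
New gcd = gcd(g_others, new_val) = gcd(2, 75) = 1

Answer: 1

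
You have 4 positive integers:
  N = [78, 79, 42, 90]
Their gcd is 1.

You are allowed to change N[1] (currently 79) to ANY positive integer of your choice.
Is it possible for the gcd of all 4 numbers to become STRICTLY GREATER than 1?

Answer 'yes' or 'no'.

Current gcd = 1
gcd of all OTHER numbers (without N[1]=79): gcd([78, 42, 90]) = 6
The new gcd after any change is gcd(6, new_value).
This can be at most 6.
Since 6 > old gcd 1, the gcd CAN increase (e.g., set N[1] = 6).

Answer: yes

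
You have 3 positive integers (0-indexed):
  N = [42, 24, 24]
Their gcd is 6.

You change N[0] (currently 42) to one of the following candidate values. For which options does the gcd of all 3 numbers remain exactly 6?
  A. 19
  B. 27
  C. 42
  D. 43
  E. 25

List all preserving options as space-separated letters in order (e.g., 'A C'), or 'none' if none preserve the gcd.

Answer: C

Derivation:
Old gcd = 6; gcd of others (without N[0]) = 24
New gcd for candidate v: gcd(24, v). Preserves old gcd iff gcd(24, v) = 6.
  Option A: v=19, gcd(24,19)=1 -> changes
  Option B: v=27, gcd(24,27)=3 -> changes
  Option C: v=42, gcd(24,42)=6 -> preserves
  Option D: v=43, gcd(24,43)=1 -> changes
  Option E: v=25, gcd(24,25)=1 -> changes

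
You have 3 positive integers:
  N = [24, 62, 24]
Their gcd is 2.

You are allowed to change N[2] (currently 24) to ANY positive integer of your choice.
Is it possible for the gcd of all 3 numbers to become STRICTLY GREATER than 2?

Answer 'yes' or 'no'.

Answer: no

Derivation:
Current gcd = 2
gcd of all OTHER numbers (without N[2]=24): gcd([24, 62]) = 2
The new gcd after any change is gcd(2, new_value).
This can be at most 2.
Since 2 = old gcd 2, the gcd can only stay the same or decrease.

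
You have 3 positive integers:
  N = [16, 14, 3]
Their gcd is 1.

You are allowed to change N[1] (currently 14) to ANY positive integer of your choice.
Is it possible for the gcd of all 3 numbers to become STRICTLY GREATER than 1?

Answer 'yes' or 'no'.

Current gcd = 1
gcd of all OTHER numbers (without N[1]=14): gcd([16, 3]) = 1
The new gcd after any change is gcd(1, new_value).
This can be at most 1.
Since 1 = old gcd 1, the gcd can only stay the same or decrease.

Answer: no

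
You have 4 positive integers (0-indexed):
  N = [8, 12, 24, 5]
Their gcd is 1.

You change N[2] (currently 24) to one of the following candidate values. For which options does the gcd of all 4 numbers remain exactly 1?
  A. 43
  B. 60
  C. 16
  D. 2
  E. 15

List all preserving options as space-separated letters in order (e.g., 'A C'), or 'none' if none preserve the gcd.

Old gcd = 1; gcd of others (without N[2]) = 1
New gcd for candidate v: gcd(1, v). Preserves old gcd iff gcd(1, v) = 1.
  Option A: v=43, gcd(1,43)=1 -> preserves
  Option B: v=60, gcd(1,60)=1 -> preserves
  Option C: v=16, gcd(1,16)=1 -> preserves
  Option D: v=2, gcd(1,2)=1 -> preserves
  Option E: v=15, gcd(1,15)=1 -> preserves

Answer: A B C D E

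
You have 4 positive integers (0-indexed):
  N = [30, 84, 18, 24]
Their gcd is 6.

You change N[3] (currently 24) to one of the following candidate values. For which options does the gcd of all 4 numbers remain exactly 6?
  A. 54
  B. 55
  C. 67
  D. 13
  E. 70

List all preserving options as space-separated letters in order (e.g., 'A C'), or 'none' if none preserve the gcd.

Answer: A

Derivation:
Old gcd = 6; gcd of others (without N[3]) = 6
New gcd for candidate v: gcd(6, v). Preserves old gcd iff gcd(6, v) = 6.
  Option A: v=54, gcd(6,54)=6 -> preserves
  Option B: v=55, gcd(6,55)=1 -> changes
  Option C: v=67, gcd(6,67)=1 -> changes
  Option D: v=13, gcd(6,13)=1 -> changes
  Option E: v=70, gcd(6,70)=2 -> changes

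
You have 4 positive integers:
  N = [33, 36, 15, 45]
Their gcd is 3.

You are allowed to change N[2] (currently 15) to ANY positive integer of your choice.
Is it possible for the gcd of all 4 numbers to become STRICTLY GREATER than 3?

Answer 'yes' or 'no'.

Answer: no

Derivation:
Current gcd = 3
gcd of all OTHER numbers (without N[2]=15): gcd([33, 36, 45]) = 3
The new gcd after any change is gcd(3, new_value).
This can be at most 3.
Since 3 = old gcd 3, the gcd can only stay the same or decrease.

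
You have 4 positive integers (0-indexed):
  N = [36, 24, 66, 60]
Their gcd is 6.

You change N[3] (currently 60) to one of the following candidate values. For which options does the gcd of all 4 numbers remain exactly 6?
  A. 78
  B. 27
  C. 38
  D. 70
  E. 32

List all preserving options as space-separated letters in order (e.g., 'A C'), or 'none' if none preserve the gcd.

Answer: A

Derivation:
Old gcd = 6; gcd of others (without N[3]) = 6
New gcd for candidate v: gcd(6, v). Preserves old gcd iff gcd(6, v) = 6.
  Option A: v=78, gcd(6,78)=6 -> preserves
  Option B: v=27, gcd(6,27)=3 -> changes
  Option C: v=38, gcd(6,38)=2 -> changes
  Option D: v=70, gcd(6,70)=2 -> changes
  Option E: v=32, gcd(6,32)=2 -> changes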